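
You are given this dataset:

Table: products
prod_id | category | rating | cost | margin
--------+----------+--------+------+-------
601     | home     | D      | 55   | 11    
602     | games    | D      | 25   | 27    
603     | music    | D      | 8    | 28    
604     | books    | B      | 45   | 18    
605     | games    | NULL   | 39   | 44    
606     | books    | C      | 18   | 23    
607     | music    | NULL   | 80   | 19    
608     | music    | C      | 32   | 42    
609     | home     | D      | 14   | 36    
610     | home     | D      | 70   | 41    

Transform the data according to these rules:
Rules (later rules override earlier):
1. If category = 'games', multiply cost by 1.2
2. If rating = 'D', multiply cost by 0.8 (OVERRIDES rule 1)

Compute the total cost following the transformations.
359.4

Step 1: Rule 2 takes priority for records with rating = 'D'
  - 5 records: 172 × 0.8 = 137.6
Step 2: Rule 1 applies to remaining records with category = 'games'
  - 1 records: 39 × 1.2 = 46.8
Step 3: Other records unchanged: 175
Step 4: Final sum = 137.6 + 46.8 + 175 = 359.4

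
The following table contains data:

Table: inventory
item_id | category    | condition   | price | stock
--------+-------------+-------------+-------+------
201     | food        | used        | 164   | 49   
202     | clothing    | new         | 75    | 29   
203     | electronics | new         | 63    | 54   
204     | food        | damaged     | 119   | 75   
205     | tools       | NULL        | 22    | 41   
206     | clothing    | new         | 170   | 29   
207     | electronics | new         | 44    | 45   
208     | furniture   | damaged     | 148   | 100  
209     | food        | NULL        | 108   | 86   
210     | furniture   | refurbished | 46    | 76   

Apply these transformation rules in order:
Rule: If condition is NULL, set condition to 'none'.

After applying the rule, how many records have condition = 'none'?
2

Step 1: Count records where condition IS NULL
Step 2: Found 2 records with NULL condition
Step 3: These records will have condition set to 'none'
Step 4: Records already having condition = 'none': 0
Step 5: Answer: 2 + 0 = 2 records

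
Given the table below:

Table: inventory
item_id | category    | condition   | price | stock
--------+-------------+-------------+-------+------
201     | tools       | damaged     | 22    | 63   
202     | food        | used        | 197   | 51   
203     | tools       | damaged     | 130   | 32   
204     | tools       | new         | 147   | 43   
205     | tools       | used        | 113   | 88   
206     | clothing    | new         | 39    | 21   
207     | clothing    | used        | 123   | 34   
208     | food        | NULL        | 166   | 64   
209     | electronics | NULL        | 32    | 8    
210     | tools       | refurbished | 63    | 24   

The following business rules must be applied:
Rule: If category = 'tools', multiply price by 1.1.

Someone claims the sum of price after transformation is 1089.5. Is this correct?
No, the correct result is 1079.5.

Step 1: Calculate the correct sum after transformation
Step 2: Apply multiplier 1.1 to records where category = 'tools'
Step 3: Correct result = 1079.5
Step 4: Claimed result = 1089.5
Step 5: 1079.5 ≠ 1089.5
Conclusion: The claimed result is incorrect. The correct answer is 1079.5.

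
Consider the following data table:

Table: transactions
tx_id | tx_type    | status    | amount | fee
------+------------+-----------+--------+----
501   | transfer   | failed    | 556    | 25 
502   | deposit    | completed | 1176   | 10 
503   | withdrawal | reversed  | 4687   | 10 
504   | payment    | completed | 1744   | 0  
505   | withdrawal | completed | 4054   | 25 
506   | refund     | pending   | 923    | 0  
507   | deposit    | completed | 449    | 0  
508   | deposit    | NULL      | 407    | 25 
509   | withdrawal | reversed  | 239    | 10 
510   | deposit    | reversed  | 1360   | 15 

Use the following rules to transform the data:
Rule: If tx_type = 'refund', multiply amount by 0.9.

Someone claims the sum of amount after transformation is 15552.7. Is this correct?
No, the correct result is 15502.7.

Step 1: Calculate the correct sum after transformation
Step 2: Apply multiplier 0.9 to records where tx_type = 'refund'
Step 3: Correct result = 15502.7
Step 4: Claimed result = 15552.7
Step 5: 15502.7 ≠ 15552.7
Conclusion: The claimed result is incorrect. The correct answer is 15502.7.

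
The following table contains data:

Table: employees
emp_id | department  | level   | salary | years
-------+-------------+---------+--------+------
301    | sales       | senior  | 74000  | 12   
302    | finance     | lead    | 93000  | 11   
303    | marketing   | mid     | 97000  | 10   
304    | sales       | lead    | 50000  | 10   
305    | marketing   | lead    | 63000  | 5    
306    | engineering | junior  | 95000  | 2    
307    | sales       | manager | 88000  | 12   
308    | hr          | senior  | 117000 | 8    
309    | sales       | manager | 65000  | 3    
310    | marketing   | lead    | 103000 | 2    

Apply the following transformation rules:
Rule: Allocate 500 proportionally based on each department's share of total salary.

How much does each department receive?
engineering: 56.21, finance: 55.03, hr: 69.23, marketing: 155.62, sales: 163.91

Step 1: Calculate total salary = 845000
Step 2: Calculate each department's proportion:
  engineering: 95000/845000 = 11.24% → 56.21
  finance: 93000/845000 = 11.01% → 55.03
  hr: 117000/845000 = 13.85% → 69.23
  marketing: 263000/845000 = 31.12% → 155.62
  sales: 277000/845000 = 32.78% → 163.91
Step 3: Verify: sum of allocations ≈ 500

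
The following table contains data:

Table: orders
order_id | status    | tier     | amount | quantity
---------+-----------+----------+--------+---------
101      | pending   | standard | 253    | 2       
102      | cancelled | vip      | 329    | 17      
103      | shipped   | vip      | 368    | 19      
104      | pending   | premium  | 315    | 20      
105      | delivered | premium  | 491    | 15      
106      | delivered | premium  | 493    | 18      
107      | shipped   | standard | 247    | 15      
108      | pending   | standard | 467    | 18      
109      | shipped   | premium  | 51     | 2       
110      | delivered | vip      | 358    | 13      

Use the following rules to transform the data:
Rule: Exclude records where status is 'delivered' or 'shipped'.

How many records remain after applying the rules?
4

Step 1: Count records to exclude
  - 3 (delivered) + 3 (shipped) = 6 records
Step 2: Total records: 10
Step 3: Remaining = 10 - 6 = 4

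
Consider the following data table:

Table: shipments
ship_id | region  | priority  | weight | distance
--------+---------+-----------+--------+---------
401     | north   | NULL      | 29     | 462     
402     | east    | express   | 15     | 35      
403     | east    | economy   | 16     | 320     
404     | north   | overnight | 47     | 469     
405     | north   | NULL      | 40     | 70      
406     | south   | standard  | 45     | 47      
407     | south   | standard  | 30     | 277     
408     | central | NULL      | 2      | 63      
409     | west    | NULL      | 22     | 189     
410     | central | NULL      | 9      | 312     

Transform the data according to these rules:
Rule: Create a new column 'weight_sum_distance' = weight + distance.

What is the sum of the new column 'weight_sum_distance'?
2499

Step 1: For each record, compute weight + distance
Example calculations:
  29 + 462 = 491
  15 + 35 = 50
  16 + 320 = 336
  ...
Step 2: Sum all derived values
Step 3: Total = 2499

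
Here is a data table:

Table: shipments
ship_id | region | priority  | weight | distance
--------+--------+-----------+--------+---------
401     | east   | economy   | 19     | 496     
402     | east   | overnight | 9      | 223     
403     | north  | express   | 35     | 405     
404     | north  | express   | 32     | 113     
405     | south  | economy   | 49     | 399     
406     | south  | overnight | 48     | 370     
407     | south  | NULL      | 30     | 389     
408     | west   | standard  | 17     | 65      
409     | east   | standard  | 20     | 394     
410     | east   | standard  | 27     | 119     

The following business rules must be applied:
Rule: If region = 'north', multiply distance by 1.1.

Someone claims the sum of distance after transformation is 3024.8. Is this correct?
Yes, the result is correct.

Step 1: Calculate the correct sum after transformation
Step 2: Apply multiplier 1.1 to records where region = 'north'
Step 3: Correct result = 3024.8
Step 4: Claimed result = 3024.8
Step 5: 3024.8 = 3024.8 ✓
Conclusion: The claimed result is correct.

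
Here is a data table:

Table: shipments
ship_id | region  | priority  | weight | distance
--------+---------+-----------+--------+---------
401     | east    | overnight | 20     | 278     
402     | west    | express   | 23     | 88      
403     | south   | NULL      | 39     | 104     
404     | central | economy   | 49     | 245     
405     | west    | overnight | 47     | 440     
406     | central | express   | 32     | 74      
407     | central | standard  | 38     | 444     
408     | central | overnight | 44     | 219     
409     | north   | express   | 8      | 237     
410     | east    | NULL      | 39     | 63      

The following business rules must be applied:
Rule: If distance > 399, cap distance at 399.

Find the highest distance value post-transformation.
399

Step 1: Original maximum distance = 444
Step 2: Apply cap at 399
Step 3: 2 records had distance > 399 and were capped
Step 4: Maximum after transformation = 399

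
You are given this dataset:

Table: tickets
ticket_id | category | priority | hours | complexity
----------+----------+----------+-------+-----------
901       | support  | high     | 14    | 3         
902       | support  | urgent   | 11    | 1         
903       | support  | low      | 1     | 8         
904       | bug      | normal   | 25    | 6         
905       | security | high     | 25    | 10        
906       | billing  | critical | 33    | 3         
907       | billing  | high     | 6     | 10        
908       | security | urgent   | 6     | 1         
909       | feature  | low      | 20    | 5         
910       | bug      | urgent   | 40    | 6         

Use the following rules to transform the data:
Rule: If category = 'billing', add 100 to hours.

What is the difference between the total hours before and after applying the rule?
200

Step 1: Original sum of hours = 181
Step 2: 2 records have category = 'billing'
Step 3: Each affected record changes by 100
Step 4: Total change = 2 × 100 = 200
Step 5: New sum = 181 + 200 = 381
Step 6: Difference = |381 - 181| = 200
        (Sum increased by 200)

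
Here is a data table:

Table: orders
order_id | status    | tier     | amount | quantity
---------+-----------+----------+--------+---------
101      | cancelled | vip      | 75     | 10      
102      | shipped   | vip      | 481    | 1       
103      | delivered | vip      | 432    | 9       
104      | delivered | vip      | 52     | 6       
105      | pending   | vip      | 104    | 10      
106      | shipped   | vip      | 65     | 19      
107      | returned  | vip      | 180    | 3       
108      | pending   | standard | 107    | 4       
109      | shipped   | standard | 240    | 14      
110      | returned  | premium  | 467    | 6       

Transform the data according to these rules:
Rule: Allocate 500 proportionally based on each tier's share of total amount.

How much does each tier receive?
premium: 105.99, standard: 78.76, vip: 315.25

Step 1: Calculate total amount = 2203
Step 2: Calculate each tier's proportion:
  premium: 467/2203 = 21.20% → 105.99
  standard: 347/2203 = 15.75% → 78.76
  vip: 1389/2203 = 63.05% → 315.25
Step 3: Verify: sum of allocations ≈ 500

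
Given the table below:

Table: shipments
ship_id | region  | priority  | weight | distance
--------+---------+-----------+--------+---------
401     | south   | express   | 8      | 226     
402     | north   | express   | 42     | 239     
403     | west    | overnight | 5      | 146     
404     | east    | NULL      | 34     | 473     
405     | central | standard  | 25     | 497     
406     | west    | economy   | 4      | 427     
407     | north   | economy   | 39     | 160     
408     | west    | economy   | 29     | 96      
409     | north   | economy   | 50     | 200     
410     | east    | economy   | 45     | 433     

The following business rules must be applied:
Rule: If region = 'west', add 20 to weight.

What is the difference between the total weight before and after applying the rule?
60

Step 1: Original sum of weight = 281
Step 2: 3 records have region = 'west'
Step 3: Each affected record changes by 20
Step 4: Total change = 3 × 20 = 60
Step 5: New sum = 281 + 60 = 341
Step 6: Difference = |341 - 281| = 60
        (Sum increased by 60)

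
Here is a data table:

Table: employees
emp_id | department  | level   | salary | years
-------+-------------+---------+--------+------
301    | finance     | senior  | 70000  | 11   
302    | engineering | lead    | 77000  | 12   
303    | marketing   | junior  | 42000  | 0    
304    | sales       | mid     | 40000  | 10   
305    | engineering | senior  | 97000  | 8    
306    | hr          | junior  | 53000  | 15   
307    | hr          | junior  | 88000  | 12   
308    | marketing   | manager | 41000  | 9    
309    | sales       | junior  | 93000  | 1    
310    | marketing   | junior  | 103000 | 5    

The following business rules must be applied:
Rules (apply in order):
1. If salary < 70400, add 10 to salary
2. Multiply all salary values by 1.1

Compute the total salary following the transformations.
774455.0

Step 1: Apply Rule 1 - Add 10 to records with salary < 70400
  - 5 records affected: 246000 + (5 × 10) = 246050
  - Unaffected records: 458000
  - Sum after Rule 1: 704050
Step 2: Apply Rule 2 - Multiply all by 1.1
  - 704050 × 1.1 = 774455.0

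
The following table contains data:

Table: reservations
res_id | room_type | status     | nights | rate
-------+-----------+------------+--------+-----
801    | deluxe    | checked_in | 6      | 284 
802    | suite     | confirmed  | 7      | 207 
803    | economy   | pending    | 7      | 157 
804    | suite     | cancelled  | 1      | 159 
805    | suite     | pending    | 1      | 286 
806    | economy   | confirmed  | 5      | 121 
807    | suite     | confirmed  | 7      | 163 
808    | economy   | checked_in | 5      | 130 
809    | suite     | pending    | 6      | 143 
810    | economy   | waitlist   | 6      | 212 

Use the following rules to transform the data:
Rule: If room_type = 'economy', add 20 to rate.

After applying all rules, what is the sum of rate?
1942

Step 1: Count records where room_type = 'economy': 4
Step 2: Total bonus added: 4 × 20 = 80
Step 3: Original sum of rate: 1862
Step 4: Final sum = 1862 + 80 = 1942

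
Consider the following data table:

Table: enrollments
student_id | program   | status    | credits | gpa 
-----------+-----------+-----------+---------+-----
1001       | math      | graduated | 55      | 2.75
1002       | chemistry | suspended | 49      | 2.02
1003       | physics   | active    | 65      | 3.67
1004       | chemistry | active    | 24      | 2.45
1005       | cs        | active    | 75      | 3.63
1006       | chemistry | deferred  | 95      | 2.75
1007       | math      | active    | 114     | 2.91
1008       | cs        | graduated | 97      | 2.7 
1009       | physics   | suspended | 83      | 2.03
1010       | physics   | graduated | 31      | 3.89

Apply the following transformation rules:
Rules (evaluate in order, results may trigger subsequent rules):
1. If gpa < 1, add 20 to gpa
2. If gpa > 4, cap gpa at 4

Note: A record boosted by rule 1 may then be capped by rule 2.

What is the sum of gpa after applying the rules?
28.8

Step 1: Apply rule 1 to records with gpa < 1
  - 0 records get bonus of 20
  - Of these, 0 records then exceed 4 and get capped
Step 2: Apply rule 2 to records with gpa > 4
  - 0 records (original) are capped
Step 3: Calculate final sum = 28.8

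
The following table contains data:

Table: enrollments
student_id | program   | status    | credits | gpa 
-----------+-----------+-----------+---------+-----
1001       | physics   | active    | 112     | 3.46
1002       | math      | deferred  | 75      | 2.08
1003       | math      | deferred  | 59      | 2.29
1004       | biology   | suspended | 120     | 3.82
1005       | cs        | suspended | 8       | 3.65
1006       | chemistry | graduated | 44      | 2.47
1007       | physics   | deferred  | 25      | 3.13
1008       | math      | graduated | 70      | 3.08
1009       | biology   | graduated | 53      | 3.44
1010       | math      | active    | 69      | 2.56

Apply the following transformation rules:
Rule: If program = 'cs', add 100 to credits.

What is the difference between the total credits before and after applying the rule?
100

Step 1: Original sum of credits = 635
Step 2: 1 records have program = 'cs'
Step 3: Each affected record changes by 100
Step 4: Total change = 1 × 100 = 100
Step 5: New sum = 635 + 100 = 735
Step 6: Difference = |735 - 635| = 100
        (Sum increased by 100)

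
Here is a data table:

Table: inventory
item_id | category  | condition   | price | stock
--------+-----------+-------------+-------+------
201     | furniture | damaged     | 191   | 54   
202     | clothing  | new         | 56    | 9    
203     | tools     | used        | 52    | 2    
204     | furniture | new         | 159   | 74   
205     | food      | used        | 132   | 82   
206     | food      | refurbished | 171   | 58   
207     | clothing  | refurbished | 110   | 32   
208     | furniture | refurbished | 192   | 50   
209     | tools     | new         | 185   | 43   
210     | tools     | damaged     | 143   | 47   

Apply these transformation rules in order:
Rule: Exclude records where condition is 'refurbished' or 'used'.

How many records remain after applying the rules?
5

Step 1: Count records to exclude
  - 3 (refurbished) + 2 (used) = 5 records
Step 2: Total records: 10
Step 3: Remaining = 10 - 5 = 5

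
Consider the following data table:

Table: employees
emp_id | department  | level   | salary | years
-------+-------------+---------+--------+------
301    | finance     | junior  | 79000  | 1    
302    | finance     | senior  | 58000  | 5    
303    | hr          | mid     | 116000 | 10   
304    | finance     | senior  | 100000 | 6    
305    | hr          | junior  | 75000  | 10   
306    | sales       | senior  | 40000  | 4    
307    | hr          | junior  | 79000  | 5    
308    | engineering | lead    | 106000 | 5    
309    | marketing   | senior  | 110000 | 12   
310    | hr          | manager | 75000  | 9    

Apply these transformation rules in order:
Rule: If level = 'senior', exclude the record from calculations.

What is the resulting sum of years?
40

Step 1: Identify records where level = 'senior'
Step 2: The excluded records sum to 27
Step 3: Original total years = 67
Step 4: Remaining total = 67 - 27 = 40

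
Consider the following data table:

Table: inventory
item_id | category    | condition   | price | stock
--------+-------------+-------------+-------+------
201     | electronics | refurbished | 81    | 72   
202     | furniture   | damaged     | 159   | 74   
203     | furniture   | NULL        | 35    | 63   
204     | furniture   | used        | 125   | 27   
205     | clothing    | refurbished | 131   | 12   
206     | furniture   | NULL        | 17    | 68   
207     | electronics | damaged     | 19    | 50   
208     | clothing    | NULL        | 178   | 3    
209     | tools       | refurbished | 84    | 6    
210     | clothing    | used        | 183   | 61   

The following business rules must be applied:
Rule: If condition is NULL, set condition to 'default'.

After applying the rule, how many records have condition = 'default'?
3

Step 1: Count records where condition IS NULL
Step 2: Found 3 records with NULL condition
Step 3: These records will have condition set to 'default'
Step 4: Records already having condition = 'default': 0
Step 5: Answer: 3 + 0 = 3 records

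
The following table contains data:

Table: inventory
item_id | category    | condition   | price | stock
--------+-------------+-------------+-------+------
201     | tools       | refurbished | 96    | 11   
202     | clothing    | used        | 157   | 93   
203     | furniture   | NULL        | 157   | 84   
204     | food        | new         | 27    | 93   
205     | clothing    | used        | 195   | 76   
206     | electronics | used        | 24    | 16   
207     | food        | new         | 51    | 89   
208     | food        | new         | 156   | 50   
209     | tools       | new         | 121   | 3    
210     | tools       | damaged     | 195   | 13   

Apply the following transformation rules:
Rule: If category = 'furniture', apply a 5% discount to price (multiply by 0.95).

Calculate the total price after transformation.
1171.15

Step 1: Records with category = 'furniture' have total price = 157
Step 2: Apply multiplier: 157 × 0.95 = 149.15
Step 3: Other records total: 1022
Step 4: Final sum = 149.15 + 1022 = 1171.15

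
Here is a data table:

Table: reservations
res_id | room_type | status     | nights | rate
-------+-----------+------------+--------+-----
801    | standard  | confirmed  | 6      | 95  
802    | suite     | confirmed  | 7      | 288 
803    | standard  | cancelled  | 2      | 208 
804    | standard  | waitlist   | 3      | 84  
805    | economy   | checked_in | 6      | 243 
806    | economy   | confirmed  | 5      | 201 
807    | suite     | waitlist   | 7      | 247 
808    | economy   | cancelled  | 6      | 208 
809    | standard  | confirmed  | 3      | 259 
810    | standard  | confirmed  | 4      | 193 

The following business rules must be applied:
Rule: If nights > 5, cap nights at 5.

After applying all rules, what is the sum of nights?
42

Step 1: 5 records have nights > 5
Step 2: These records originally summed to 32
Step 3: After capping: 5 × 5 = 25
Step 4: Unaffected records sum: 17
Step 5: Final sum = 25 + 17 = 42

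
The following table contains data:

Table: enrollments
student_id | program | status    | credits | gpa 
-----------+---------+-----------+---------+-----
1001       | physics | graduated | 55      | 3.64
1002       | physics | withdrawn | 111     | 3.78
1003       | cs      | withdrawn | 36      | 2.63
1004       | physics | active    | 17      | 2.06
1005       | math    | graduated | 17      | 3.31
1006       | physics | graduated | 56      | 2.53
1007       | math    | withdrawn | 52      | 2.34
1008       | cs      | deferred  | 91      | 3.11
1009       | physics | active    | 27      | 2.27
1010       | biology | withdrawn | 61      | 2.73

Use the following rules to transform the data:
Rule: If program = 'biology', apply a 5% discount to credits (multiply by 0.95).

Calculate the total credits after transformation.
519.95

Step 1: Records with program = 'biology' have total credits = 61
Step 2: Apply multiplier: 61 × 0.95 = 57.95
Step 3: Other records total: 462
Step 4: Final sum = 57.95 + 462 = 519.95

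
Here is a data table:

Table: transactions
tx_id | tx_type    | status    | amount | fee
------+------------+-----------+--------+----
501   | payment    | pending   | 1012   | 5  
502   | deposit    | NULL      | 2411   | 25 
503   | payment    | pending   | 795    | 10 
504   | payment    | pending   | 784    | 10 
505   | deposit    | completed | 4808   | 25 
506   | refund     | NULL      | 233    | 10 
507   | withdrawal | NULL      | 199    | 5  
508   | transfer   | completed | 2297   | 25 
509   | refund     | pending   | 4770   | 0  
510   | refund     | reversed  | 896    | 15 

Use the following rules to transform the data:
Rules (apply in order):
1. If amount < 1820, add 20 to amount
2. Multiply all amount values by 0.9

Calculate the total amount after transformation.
16492.5

Step 1: Apply Rule 1 - Add 20 to records with amount < 1820
  - 6 records affected: 3919 + (6 × 20) = 4039
  - Unaffected records: 14286
  - Sum after Rule 1: 18325
Step 2: Apply Rule 2 - Multiply all by 0.9
  - 18325 × 0.9 = 16492.5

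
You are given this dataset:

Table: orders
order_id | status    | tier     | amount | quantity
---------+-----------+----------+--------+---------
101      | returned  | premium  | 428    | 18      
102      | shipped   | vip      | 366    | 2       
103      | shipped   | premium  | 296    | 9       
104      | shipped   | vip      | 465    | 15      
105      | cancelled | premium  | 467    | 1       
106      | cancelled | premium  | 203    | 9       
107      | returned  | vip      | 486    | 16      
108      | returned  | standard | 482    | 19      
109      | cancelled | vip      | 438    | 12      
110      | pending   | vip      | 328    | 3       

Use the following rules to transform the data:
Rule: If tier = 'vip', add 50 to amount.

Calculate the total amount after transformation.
4209

Step 1: Count records where tier = 'vip': 5
Step 2: Total bonus added: 5 × 50 = 250
Step 3: Original sum of amount: 3959
Step 4: Final sum = 3959 + 250 = 4209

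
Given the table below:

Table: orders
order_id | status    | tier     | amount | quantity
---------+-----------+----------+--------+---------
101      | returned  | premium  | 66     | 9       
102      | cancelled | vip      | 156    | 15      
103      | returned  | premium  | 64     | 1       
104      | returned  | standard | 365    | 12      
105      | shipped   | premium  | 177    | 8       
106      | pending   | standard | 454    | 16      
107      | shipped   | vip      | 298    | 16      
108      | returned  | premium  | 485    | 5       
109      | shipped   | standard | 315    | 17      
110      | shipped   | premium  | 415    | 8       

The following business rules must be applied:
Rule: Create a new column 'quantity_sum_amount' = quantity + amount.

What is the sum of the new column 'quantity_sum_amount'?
2902

Step 1: For each record, compute quantity + amount
Example calculations:
  9 + 66 = 75
  15 + 156 = 171
  1 + 64 = 65
  ...
Step 2: Sum all derived values
Step 3: Total = 2902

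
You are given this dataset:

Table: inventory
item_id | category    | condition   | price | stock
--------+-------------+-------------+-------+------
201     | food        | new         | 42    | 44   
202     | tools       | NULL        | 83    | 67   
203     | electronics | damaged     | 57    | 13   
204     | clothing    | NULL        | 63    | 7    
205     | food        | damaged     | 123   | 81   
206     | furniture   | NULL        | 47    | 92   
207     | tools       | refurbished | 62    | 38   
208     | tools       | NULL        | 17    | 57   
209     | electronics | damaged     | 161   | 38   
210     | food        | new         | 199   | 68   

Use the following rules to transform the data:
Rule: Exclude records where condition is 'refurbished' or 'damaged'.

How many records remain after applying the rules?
6

Step 1: Count records to exclude
  - 1 (refurbished) + 3 (damaged) = 4 records
Step 2: Total records: 10
Step 3: Remaining = 10 - 4 = 6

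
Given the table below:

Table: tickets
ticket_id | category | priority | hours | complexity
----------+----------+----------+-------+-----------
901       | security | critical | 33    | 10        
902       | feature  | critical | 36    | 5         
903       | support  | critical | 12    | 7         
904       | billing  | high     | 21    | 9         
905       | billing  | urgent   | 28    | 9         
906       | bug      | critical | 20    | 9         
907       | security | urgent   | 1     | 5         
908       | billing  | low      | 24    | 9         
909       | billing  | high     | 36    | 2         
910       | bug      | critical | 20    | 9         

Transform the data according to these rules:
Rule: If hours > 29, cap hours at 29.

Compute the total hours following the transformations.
213

Step 1: 3 records have hours > 29
Step 2: These records originally summed to 105
Step 3: After capping: 3 × 29 = 87
Step 4: Unaffected records sum: 126
Step 5: Final sum = 87 + 126 = 213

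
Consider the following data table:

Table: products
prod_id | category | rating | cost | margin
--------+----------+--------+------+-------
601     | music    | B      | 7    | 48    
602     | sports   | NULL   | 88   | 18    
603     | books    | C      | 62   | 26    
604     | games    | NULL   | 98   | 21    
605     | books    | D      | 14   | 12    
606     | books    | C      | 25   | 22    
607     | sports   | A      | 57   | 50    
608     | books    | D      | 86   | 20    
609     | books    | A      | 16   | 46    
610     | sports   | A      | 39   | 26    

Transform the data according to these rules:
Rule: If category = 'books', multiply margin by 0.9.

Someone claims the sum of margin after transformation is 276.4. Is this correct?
Yes, the result is correct.

Step 1: Calculate the correct sum after transformation
Step 2: Apply multiplier 0.9 to records where category = 'books'
Step 3: Correct result = 276.4
Step 4: Claimed result = 276.4
Step 5: 276.4 = 276.4 ✓
Conclusion: The claimed result is correct.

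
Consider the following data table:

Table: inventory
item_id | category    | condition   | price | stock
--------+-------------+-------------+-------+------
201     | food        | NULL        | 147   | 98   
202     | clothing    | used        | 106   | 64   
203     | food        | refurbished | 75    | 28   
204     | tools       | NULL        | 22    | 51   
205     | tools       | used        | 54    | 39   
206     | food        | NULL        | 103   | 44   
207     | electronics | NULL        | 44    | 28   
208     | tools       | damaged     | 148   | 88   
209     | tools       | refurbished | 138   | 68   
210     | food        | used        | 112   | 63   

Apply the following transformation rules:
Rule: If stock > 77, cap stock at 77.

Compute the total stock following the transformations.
539

Step 1: 2 records have stock > 77
Step 2: These records originally summed to 186
Step 3: After capping: 2 × 77 = 154
Step 4: Unaffected records sum: 385
Step 5: Final sum = 154 + 385 = 539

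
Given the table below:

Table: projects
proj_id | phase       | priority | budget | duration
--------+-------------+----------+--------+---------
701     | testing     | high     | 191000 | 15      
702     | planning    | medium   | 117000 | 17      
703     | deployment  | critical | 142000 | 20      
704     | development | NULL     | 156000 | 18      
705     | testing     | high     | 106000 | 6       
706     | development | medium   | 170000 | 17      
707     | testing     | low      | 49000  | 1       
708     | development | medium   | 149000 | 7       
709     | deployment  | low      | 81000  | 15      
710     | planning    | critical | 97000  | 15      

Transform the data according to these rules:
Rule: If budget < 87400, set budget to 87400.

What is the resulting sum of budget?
1302800

Step 1: 2 records have budget < 87400
Step 2: These records originally summed to 130000
Step 3: After setting to minimum: 2 × 87400 = 174800
Step 4: Unaffected records sum: 1128000
Step 5: Final sum = 174800 + 1128000 = 1302800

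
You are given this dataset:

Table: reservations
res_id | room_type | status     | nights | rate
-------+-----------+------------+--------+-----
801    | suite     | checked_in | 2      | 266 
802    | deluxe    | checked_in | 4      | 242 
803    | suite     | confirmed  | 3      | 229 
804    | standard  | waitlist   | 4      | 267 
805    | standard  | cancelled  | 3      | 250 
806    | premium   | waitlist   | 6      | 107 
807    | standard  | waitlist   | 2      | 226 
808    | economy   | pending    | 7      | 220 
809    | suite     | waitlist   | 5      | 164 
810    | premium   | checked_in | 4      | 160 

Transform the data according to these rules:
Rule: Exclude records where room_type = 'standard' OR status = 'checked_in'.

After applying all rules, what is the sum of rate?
720

Step 1: Find records where room_type = 'standard' OR status = 'checked_in'
Step 2: 6 records match, summing to 1411
Step 3: Original sum: 2131
Step 4: Remaining sum = 2131 - 1411 = 720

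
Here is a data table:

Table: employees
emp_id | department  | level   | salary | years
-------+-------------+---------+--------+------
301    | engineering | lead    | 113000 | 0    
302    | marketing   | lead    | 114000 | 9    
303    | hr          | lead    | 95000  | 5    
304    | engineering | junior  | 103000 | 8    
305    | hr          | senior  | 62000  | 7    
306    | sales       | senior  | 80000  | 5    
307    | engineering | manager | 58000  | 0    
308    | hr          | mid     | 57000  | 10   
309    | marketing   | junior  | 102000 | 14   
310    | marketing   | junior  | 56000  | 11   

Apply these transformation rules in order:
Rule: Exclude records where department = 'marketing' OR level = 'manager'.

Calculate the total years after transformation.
35

Step 1: Find records where department = 'marketing' OR level = 'manager'
Step 2: 4 records match, summing to 34
Step 3: Original sum: 69
Step 4: Remaining sum = 69 - 34 = 35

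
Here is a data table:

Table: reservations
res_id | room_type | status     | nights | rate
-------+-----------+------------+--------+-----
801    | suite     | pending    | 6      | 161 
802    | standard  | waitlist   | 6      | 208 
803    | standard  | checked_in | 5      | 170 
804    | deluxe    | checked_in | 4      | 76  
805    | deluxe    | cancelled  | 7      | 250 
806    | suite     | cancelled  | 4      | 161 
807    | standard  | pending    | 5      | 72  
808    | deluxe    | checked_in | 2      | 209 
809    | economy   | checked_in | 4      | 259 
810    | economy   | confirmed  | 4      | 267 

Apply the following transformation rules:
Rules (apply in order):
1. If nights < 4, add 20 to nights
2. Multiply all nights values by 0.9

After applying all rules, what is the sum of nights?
60.3

Step 1: Apply Rule 1 - Add 20 to records with nights < 4
  - 1 records affected: 2 + (1 × 20) = 22
  - Unaffected records: 45
  - Sum after Rule 1: 67
Step 2: Apply Rule 2 - Multiply all by 0.9
  - 67 × 0.9 = 60.3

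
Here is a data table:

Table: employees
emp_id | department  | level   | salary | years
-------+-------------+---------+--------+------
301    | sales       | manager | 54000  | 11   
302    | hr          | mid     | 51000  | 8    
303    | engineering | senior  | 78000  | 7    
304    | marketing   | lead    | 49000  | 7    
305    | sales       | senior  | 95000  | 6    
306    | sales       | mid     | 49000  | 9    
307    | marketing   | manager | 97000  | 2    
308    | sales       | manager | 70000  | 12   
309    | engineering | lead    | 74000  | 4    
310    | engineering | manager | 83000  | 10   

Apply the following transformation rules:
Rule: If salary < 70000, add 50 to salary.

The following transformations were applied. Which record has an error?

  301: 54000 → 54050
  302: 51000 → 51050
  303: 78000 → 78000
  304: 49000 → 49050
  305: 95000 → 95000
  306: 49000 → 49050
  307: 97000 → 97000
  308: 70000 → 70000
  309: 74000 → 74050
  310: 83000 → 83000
Record 309 has an error. The correct transformed value should be 74000, not 74050.

Step 1: Check each record against the rule
Step 2: Record 309 has salary = 74000
Step 3: Since 74000 >= 70000, the bonus should not have been applied
Step 4: Correct value = 74000, but claimed value = 74050
Conclusion: Record 309 has the error.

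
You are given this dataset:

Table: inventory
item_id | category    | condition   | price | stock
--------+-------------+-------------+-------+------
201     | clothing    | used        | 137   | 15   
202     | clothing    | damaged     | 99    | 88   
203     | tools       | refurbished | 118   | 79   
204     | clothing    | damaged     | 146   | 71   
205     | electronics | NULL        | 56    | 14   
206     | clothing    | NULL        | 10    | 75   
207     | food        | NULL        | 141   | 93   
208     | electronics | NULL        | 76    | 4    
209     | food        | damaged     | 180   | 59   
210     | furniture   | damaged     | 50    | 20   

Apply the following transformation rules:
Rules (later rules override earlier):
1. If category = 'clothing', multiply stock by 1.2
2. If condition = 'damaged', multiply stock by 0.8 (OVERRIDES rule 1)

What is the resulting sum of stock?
488.4

Step 1: Rule 2 takes priority for records with condition = 'damaged'
  - 4 records: 238 × 0.8 = 190.4
Step 2: Rule 1 applies to remaining records with category = 'clothing'
  - 2 records: 90 × 1.2 = 108.0
Step 3: Other records unchanged: 190
Step 4: Final sum = 190.4 + 108.0 + 190 = 488.4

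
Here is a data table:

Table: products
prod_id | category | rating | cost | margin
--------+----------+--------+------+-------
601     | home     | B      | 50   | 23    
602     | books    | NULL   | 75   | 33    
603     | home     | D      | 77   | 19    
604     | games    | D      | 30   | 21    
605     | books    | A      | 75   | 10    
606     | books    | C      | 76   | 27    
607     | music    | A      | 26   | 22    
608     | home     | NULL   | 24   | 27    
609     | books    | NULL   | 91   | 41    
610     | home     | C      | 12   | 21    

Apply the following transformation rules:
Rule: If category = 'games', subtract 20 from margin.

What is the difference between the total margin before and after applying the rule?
20

Step 1: Original sum of margin = 244
Step 2: 1 records have category = 'games'
Step 3: Each affected record changes by -20
Step 4: Total change = 1 × -20 = -20
Step 5: New sum = 244 + -20 = 224
Step 6: Difference = |224 - 244| = 20
        (Sum decreased by 20)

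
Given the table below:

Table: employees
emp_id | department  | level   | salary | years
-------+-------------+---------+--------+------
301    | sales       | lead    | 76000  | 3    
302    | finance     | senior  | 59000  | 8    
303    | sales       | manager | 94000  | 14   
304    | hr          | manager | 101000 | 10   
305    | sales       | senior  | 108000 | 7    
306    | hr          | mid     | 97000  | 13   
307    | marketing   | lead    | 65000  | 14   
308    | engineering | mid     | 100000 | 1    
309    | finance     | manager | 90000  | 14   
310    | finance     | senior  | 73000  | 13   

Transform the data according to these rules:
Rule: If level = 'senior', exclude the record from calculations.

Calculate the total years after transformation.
69

Step 1: Identify records where level = 'senior'
Step 2: The excluded records sum to 28
Step 3: Original total years = 97
Step 4: Remaining total = 97 - 28 = 69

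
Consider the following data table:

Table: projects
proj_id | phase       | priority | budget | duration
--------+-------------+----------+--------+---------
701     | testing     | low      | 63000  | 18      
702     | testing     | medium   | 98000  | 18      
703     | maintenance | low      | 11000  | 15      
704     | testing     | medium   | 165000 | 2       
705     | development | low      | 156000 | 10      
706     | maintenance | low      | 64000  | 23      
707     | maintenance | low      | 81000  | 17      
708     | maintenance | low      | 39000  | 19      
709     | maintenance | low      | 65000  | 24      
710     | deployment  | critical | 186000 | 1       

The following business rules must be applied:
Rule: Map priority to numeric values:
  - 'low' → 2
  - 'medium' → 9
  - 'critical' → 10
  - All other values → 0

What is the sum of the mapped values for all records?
42

Step 1: Apply mapping to each record
Step 2: Count by status:
  'low': 7 records × 2 = 14
  'medium': 2 records × 9 = 18
  'critical': 1 records × 10 = 10
Step 3: Sum all mapped values = 42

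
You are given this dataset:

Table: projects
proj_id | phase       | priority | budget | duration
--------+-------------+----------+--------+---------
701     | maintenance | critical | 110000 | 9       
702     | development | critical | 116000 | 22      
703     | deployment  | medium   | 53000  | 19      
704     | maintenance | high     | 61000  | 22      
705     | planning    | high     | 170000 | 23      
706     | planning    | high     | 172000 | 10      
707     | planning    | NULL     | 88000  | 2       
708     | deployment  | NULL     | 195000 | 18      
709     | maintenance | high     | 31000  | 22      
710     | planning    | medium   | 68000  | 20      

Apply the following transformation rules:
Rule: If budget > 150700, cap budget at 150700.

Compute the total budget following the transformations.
979100

Step 1: 3 records have budget > 150700
Step 2: These records originally summed to 537000
Step 3: After capping: 3 × 150700 = 452100
Step 4: Unaffected records sum: 527000
Step 5: Final sum = 452100 + 527000 = 979100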